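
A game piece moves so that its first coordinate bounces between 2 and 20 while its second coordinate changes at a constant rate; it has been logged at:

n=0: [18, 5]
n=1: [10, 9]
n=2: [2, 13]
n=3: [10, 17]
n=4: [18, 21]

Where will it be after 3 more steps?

The first coordinate reflects between 2 and 20, moving 8 per step.
  step 5: 18 → 14
  step 6: 14 → 6
  step 7: 6 → 6
The second coordinate changes by +4 each step: at step 7 it is 33.

[6, 33]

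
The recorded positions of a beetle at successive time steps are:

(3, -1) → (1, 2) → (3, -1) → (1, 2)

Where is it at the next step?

(3, -1)

The jumps are (-2, +3), (+2, -3), (-2, +3) — a geometric progression with ratio -1.
step 4: (1, 2) + (+2, -3) → (3, -1)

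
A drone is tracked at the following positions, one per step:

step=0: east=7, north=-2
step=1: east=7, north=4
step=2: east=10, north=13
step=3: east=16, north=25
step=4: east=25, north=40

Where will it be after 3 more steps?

east=70, north=103

Successive displacements: (+0, +6), (+3, +9), (+6, +12), (+9, +15) — each changes by (+3, +3).
step 5: east=25, north=40 + (+12, +18) → east=37, north=58
step 6: east=37, north=58 + (+15, +21) → east=52, north=79
step 7: east=52, north=79 + (+18, +24) → east=70, north=103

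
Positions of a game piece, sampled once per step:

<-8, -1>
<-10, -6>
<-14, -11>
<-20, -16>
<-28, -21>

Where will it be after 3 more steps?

Taking differences between consecutive positions: <-2, -5>, <-4, -5>, <-6, -5>, <-8, -5>. These grow by <-2, +0> each step.
step 5: <-28, -21> + <-10, -5> → <-38, -26>
step 6: <-38, -26> + <-12, -5> → <-50, -31>
step 7: <-50, -31> + <-14, -5> → <-64, -36>

<-64, -36>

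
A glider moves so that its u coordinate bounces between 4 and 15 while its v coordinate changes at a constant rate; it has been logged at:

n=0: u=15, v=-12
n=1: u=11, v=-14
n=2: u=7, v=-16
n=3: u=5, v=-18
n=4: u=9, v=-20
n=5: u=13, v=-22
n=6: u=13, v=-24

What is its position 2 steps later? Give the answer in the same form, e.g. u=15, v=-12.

u=5, v=-28

The u coordinate reflects between 4 and 15, moving 4 per step.
  step 7: 13 → 9
  step 8: 9 → 5
The v coordinate changes by -2 each step: at step 8 it is -28.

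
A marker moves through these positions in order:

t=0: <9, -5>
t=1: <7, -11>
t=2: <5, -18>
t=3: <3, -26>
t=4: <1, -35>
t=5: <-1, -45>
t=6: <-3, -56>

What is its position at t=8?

<-7, -81>

First differences are <-2, -6>, <-2, -7>, <-2, -8>, <-2, -9>, <-2, -10>, <-2, -11>; their common second difference is <+0, -1> (constant acceleration).
step 7: <-3, -56> + <-2, -12> → <-5, -68>
step 8: <-5, -68> + <-2, -13> → <-7, -81>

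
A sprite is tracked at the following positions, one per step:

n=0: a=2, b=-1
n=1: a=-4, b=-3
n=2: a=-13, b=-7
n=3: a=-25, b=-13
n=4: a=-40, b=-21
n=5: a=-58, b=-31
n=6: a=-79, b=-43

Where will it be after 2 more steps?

a=-130, b=-73

Successive displacements: (-6, -2), (-9, -4), (-12, -6), (-15, -8), (-18, -10), (-21, -12) — each changes by (-3, -2).
step 7: a=-79, b=-43 + (-24, -14) → a=-103, b=-57
step 8: a=-103, b=-57 + (-27, -16) → a=-130, b=-73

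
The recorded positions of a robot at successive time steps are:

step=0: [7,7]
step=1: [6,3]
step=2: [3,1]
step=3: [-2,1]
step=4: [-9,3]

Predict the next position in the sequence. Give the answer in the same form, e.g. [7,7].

[-18,7]

Successive displacements: [-1,-4], [-3,-2], [-5,+0], [-7,+2] — each changes by [-2,+2].
step 5: [-9,3] + [-9,+4] → [-18,7]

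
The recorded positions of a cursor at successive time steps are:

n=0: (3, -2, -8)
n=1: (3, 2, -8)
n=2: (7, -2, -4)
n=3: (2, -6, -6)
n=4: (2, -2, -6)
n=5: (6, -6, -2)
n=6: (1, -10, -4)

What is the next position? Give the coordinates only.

Step-to-step displacements: (+0, +4, +0), (+4, -4, +4), (-5, -4, -2), (+0, +4, +0), (+4, -4, +4), (-5, -4, -2) — a repeating cycle of length 3.
step 7: apply (+0, +4, +0) → (1, -6, -4)

(1, -6, -4)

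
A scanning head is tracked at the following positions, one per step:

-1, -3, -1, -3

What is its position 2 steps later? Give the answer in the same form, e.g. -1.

Consecutive displacements -2, +2, -2 scale by a factor of -1 each step.
step 4: -3 + 2 → -1
step 5: -1 − 2 → -3

-3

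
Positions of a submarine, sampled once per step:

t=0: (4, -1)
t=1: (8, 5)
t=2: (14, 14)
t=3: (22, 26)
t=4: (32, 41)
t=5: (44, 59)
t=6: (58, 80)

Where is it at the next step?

Taking differences between consecutive positions: (+4, +6), (+6, +9), (+8, +12), (+10, +15), (+12, +18), (+14, +21). These grow by (+2, +3) each step.
step 7: (58, 80) + (+16, +24) → (74, 104)

(74, 104)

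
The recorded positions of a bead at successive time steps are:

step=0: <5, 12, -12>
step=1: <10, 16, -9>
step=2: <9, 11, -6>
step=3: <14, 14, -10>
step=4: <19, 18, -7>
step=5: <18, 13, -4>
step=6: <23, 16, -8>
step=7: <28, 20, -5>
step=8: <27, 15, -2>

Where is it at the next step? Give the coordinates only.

<32, 18, -6>

Differencing gives <+5, +4, +3>, <-1, -5, +3>, <+5, +3, -4>, <+5, +4, +3>, <-1, -5, +3>, <+5, +3, -4>, <+5, +4, +3>, <-1, -5, +3>. This is the pattern <+5, +4, +3>, <-1, -5, +3>, <+5, +3, -4> repeated.
step 9: apply <+5, +3, -4> → <32, 18, -6>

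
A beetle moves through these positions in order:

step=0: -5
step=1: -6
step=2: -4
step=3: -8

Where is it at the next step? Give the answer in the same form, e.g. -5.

0

Step-to-step displacements: -1, +2, -4; each is -2× the previous.
step 4: -8 + 8 → 0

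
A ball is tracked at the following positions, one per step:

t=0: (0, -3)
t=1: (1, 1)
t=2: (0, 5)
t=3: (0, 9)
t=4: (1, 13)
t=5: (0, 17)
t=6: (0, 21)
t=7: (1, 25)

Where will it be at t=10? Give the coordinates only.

First: cycles through 0, 1, 0 every 3 steps. Step 10 lands at position 1 of the cycle → 1.
Second: linear, +4 per step → 37 at step 10.

(1, 37)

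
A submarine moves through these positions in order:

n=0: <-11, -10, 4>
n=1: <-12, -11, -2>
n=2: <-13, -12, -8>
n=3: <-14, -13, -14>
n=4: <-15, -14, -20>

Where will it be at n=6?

The position changes by <-1, -1, -6> every step.
step 5: <-15, -14, -20> + <-1, -1, -6> → <-16, -15, -26>
step 6: <-16, -15, -26> + <-1, -1, -6> → <-17, -16, -32>

<-17, -16, -32>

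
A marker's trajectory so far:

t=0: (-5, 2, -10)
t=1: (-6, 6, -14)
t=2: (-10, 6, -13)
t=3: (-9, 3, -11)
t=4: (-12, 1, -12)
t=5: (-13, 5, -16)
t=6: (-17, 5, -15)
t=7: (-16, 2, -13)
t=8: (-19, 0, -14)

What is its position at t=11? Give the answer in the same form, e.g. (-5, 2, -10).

(-23, 1, -15)

Step-to-step displacements: (-1, +4, -4), (-4, +0, +1), (+1, -3, +2), (-3, -2, -1), (-1, +4, -4), (-4, +0, +1), (+1, -3, +2), (-3, -2, -1) — a repeating cycle of length 4.
step 9: apply (-1, +4, -4) → (-20, 4, -18)
step 10: apply (-4, +0, +1) → (-24, 4, -17)
step 11: apply (+1, -3, +2) → (-23, 1, -15)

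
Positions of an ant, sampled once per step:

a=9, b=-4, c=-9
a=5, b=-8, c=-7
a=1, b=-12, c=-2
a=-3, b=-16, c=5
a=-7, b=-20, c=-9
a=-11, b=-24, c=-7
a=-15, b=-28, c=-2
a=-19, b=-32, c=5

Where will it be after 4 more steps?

a=-35, b=-48, c=5

The a coordinate changes by -4 each step, so at step 11 it is 9 + 11·(-4) = -35.
The b coordinate changes by -4 each step, so at step 11 it is -4 + 11·(-4) = -48.
The c coordinate repeats the cycle [-9, -7, -2, 5] with period 4; step 11 mod 4 = 3, giving 5.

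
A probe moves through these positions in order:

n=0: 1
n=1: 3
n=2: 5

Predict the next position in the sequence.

Constant displacement of +2 per step.
step 3: 5 + 2 → 7

7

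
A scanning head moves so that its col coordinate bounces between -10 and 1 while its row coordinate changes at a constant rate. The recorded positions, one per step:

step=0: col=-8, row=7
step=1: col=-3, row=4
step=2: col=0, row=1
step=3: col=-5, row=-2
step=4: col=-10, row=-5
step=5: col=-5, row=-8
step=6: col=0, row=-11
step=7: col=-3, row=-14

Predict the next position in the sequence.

col=-8, row=-17

The col coordinate reflects between -10 and 1, moving 5 per step.
  step 8: -3 → -8
The row coordinate changes by -3 each step: at step 8 it is -17.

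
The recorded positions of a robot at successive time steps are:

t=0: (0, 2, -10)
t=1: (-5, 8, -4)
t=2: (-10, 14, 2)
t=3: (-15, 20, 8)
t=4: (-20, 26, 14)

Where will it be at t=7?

(-35, 44, 32)

Each step adds (-5, +6, +6) to the position.
step 5: (-20, 26, 14) + (-5, +6, +6) → (-25, 32, 20)
step 6: (-25, 32, 20) + (-5, +6, +6) → (-30, 38, 26)
step 7: (-30, 38, 26) + (-5, +6, +6) → (-35, 44, 32)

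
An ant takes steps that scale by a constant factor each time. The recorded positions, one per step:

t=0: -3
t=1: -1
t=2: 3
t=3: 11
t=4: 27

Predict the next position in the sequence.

The jumps are +2, +4, +8, +16 — a geometric progression with ratio 2.
step 5: 27 + 32 → 59

59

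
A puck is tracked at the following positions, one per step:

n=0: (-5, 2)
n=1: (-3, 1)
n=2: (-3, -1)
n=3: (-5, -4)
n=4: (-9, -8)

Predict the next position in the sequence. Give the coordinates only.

(-15, -13)

Taking differences between consecutive positions: (+2, -1), (+0, -2), (-2, -3), (-4, -4). These grow by (-2, -1) each step.
step 5: (-9, -8) + (-6, -5) → (-15, -13)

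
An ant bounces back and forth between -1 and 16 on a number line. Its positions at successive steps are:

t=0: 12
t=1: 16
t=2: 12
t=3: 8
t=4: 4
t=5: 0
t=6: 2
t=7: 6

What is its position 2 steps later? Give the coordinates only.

The value travels 4 per step and bounces off the walls at -1 and 16.
  step 8: 6 → 10
  step 9: 10 → 14

14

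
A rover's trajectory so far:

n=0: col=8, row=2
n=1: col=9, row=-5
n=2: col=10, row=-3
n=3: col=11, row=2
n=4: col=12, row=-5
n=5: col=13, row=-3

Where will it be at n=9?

Col: linear, +1 per step → 17 at step 9.
Row: cycles through 2, -5, -3 every 3 steps. Step 9 lands at position 0 of the cycle → 2.

col=17, row=2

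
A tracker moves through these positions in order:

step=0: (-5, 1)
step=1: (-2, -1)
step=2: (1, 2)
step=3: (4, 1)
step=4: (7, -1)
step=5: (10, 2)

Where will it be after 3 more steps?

(19, 2)

The first coordinate changes by +3 each step, so at step 8 it is -5 + 8·(3) = 19.
The second coordinate repeats the cycle [1, -1, 2] with period 3; step 8 mod 3 = 2, giving 2.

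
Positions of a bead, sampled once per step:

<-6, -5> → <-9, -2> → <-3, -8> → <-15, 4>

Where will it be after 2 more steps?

<-39, 28>

Step-to-step displacements: <-3, +3>, <+6, -6>, <-12, +12>; each is -2× the previous.
step 4: <-15, 4> + <+24, -24> → <9, -20>
step 5: <9, -20> + <-48, +48> → <-39, 28>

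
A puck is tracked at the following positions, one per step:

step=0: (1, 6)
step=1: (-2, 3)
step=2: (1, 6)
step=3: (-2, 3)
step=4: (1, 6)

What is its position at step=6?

(1, 6)

Consecutive displacements (-3, -3), (+3, +3), (-3, -3), (+3, +3) scale by a factor of -1 each step.
step 5: (1, 6) + (-3, -3) → (-2, 3)
step 6: (-2, 3) + (+3, +3) → (1, 6)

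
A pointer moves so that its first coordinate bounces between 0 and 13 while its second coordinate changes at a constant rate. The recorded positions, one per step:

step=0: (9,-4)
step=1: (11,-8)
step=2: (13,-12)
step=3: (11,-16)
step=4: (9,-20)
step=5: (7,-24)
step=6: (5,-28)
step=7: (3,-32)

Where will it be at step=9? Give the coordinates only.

The first coordinate travels 2 per step and bounces off the walls at 0 and 13.
  step 8: 3 → 1
  step 9: 1 → 1
The second coordinate changes by -4 each step: at step 9 it is -40.

(1,-40)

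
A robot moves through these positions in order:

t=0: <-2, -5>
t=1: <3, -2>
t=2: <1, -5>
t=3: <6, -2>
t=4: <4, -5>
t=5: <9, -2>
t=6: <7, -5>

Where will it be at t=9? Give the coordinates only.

Differencing gives <+5, +3>, <-2, -3>, <+5, +3>, <-2, -3>, <+5, +3>, <-2, -3>. This is the pattern <+5, +3>, <-2, -3> repeated.
step 7: apply <+5, +3> → <12, -2>
step 8: apply <-2, -3> → <10, -5>
step 9: apply <+5, +3> → <15, -2>

<15, -2>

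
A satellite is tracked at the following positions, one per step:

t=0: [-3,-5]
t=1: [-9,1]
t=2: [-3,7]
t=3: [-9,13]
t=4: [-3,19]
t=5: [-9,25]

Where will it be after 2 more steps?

First: cycles through -3, -9 every 2 steps. Step 7 lands at position 1 of the cycle → -9.
Second: linear, +6 per step → 37 at step 7.

[-9,37]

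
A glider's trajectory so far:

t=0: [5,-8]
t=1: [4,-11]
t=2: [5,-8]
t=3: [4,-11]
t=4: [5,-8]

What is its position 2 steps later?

[5,-8]

The jumps are [-1,-3], [+1,+3], [-1,-3], [+1,+3] — a geometric progression with ratio -1.
step 5: [5,-8] + [-1,-3] → [4,-11]
step 6: [4,-11] + [+1,+3] → [5,-8]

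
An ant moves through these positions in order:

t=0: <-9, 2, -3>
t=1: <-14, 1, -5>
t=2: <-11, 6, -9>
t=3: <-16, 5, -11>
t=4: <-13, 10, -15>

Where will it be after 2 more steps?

The moves between consecutive positions are <-5, -1, -2>, <+3, +5, -4>, <-5, -1, -2>, <+3, +5, -4>; they repeat the 2-cycle [<-5, -1, -2>, <+3, +5, -4>].
step 5: apply <-5, -1, -2> → <-18, 9, -17>
step 6: apply <+3, +5, -4> → <-15, 14, -21>

<-15, 14, -21>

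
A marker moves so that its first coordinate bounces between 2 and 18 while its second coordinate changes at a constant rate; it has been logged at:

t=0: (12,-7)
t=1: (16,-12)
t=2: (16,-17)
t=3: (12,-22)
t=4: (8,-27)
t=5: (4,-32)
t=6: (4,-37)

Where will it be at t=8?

The first coordinate reflects between 2 and 18, moving 4 per step.
  step 7: 4 → 8
  step 8: 8 → 12
The second coordinate changes by -5 each step: at step 8 it is -47.

(12,-47)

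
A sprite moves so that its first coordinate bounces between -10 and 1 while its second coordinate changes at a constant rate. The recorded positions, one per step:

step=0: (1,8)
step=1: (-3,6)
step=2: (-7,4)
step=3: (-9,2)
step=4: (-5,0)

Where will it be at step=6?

The first coordinate travels 4 per step and bounces off the walls at -10 and 1.
  step 5: -5 → -1
  step 6: -1 → -1
The second coordinate changes by -2 each step: at step 6 it is -4.

(-1,-4)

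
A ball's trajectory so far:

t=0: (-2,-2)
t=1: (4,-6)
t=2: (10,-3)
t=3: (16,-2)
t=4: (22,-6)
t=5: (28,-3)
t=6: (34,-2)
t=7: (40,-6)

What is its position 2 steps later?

The first coordinate changes by +6 each step, so at step 9 it is -2 + 9·(6) = 52.
The second coordinate repeats the cycle [-2, -6, -3] with period 3; step 9 mod 3 = 0, giving -2.

(52,-2)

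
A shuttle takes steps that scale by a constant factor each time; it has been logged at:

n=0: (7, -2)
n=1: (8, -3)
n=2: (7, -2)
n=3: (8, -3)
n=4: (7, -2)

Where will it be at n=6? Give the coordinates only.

Step-to-step displacements: (+1, -1), (-1, +1), (+1, -1), (-1, +1); each is -1× the previous.
step 5: (7, -2) + (+1, -1) → (8, -3)
step 6: (8, -3) + (-1, +1) → (7, -2)

(7, -2)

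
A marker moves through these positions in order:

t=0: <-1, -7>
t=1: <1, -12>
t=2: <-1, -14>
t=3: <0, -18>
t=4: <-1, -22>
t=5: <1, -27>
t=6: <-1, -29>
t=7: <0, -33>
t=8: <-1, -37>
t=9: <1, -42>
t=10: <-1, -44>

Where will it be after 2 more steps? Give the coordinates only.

<-1, -52>

Step-to-step displacements: <+2, -5>, <-2, -2>, <+1, -4>, <-1, -4>, <+2, -5>, <-2, -2>, <+1, -4>, <-1, -4>, <+2, -5>, <-2, -2> — a repeating cycle of length 4.
step 11: apply <+1, -4> → <0, -48>
step 12: apply <-1, -4> → <-1, -52>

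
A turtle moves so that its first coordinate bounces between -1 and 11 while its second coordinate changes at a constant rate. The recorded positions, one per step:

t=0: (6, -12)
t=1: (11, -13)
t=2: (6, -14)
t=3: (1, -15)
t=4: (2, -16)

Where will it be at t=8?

The first coordinate travels 5 per step and bounces off the walls at -1 and 11.
  step 5: 2 → 7
  step 6: 7 → 10
  step 7: 10 → 5
  step 8: 5 → 0
The second coordinate changes by -1 each step: at step 8 it is -20.

(0, -20)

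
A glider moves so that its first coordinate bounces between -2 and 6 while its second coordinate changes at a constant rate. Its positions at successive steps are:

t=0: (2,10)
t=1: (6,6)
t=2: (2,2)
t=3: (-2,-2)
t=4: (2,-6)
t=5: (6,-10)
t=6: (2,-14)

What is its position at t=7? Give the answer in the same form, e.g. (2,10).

The first coordinate reflects between -2 and 6, moving 4 per step.
  step 7: 2 → -2
The second coordinate changes by -4 each step: at step 7 it is -18.

(-2,-18)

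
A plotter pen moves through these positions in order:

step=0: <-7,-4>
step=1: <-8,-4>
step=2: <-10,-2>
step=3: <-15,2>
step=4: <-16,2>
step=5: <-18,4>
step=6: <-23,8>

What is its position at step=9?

Step-to-step displacements: <-1,+0>, <-2,+2>, <-5,+4>, <-1,+0>, <-2,+2>, <-5,+4> — a repeating cycle of length 3.
step 7: apply <-1,+0> → <-24,8>
step 8: apply <-2,+2> → <-26,10>
step 9: apply <-5,+4> → <-31,14>

<-31,14>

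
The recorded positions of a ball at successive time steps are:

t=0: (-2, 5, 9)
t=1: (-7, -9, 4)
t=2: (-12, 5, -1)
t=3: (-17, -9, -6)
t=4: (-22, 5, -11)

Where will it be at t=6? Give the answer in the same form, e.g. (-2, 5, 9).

(-32, 5, -21)

First: linear, -5 per step → -32 at step 6.
Second: cycles through 5, -9 every 2 steps. Step 6 lands at position 0 of the cycle → 5.
Third: linear, -5 per step → -21 at step 6.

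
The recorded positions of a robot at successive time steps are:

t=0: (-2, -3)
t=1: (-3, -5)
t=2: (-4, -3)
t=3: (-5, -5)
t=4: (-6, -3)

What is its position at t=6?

First: linear, -1 per step → -8 at step 6.
Second: cycles through -3, -5 every 2 steps. Step 6 lands at position 0 of the cycle → -3.

(-8, -3)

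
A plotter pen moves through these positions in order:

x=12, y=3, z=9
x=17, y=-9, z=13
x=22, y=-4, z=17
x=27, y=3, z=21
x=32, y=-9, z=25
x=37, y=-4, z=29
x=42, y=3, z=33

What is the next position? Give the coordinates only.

x=47, y=-9, z=37

X: linear, +5 per step → 47 at step 7.
Y: cycles through 3, -9, -4 every 3 steps. Step 7 lands at position 1 of the cycle → -9.
Z: linear, +4 per step → 37 at step 7.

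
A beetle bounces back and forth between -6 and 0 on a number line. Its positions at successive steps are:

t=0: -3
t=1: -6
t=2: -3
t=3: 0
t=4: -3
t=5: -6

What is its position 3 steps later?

-3

The value reflects between -6 and 0, moving 3 per step.
  step 6: -6 → -3
  step 7: -3 → 0
  step 8: 0 → -3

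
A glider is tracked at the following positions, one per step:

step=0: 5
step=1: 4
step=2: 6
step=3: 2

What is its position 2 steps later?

The jumps are -1, +2, -4 — a geometric progression with ratio -2.
step 4: 2 + 8 → 10
step 5: 10 − 16 → -6

-6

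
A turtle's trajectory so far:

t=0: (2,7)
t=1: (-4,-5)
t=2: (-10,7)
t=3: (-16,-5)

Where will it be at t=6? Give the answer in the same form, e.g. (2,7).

First: linear, -6 per step → -34 at step 6.
Second: cycles through 7, -5 every 2 steps. Step 6 lands at position 0 of the cycle → 7.

(-34,7)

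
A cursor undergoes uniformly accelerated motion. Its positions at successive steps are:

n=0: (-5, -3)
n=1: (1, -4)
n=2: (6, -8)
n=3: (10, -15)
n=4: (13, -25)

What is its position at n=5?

(15, -38)

Taking differences between consecutive positions: (+6, -1), (+5, -4), (+4, -7), (+3, -10). These grow by (-1, -3) each step.
step 5: (13, -25) + (+2, -13) → (15, -38)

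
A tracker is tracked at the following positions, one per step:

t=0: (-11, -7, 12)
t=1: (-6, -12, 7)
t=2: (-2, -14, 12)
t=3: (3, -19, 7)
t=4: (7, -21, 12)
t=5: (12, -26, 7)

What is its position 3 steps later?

(25, -35, 12)

Differencing gives (+5, -5, -5), (+4, -2, +5), (+5, -5, -5), (+4, -2, +5), (+5, -5, -5). This is the pattern (+5, -5, -5), (+4, -2, +5) repeated.
step 6: apply (+4, -2, +5) → (16, -28, 12)
step 7: apply (+5, -5, -5) → (21, -33, 7)
step 8: apply (+4, -2, +5) → (25, -35, 12)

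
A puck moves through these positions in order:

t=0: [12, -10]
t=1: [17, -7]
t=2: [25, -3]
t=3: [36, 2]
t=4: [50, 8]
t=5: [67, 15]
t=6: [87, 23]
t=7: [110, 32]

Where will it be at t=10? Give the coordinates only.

Taking differences between consecutive positions: [+5, +3], [+8, +4], [+11, +5], [+14, +6], [+17, +7], [+20, +8], [+23, +9]. These grow by [+3, +1] each step.
step 8: [110, 32] + [+26, +10] → [136, 42]
step 9: [136, 42] + [+29, +11] → [165, 53]
step 10: [165, 53] + [+32, +12] → [197, 65]

[197, 65]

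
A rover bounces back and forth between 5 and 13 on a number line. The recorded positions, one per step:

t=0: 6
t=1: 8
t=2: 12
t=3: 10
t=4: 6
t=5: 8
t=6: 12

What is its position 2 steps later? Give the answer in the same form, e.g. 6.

6

The value travels 4 per step and bounces off the walls at 5 and 13.
  step 7: 12 → 10
  step 8: 10 → 6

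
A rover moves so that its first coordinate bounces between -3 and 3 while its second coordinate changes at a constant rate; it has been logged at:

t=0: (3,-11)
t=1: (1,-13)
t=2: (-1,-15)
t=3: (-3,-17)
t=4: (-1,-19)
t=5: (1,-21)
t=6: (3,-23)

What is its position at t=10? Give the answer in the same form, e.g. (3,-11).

The first coordinate reflects between -3 and 3, moving 2 per step.
  step 7: 3 → 1
  step 8: 1 → -1
  step 9: -1 → -3
  step 10: -3 → -1
The second coordinate changes by -2 each step: at step 10 it is -31.

(-1,-31)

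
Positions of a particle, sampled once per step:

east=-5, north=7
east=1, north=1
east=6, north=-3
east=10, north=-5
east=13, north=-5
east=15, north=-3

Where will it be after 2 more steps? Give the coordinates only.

east=16, north=7

Successive displacements: (+6, -6), (+5, -4), (+4, -2), (+3, +0), (+2, +2) — each changes by (-1, +2).
step 6: east=15, north=-3 + (+1, +4) → east=16, north=1
step 7: east=16, north=1 + (+0, +6) → east=16, north=7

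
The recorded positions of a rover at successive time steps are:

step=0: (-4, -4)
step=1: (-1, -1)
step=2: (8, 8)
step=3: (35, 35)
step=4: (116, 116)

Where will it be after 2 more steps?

Consecutive displacements (+3, +3), (+9, +9), (+27, +27), (+81, +81) scale by a factor of 3 each step.
step 5: (116, 116) + (+243, +243) → (359, 359)
step 6: (359, 359) + (+729, +729) → (1088, 1088)

(1088, 1088)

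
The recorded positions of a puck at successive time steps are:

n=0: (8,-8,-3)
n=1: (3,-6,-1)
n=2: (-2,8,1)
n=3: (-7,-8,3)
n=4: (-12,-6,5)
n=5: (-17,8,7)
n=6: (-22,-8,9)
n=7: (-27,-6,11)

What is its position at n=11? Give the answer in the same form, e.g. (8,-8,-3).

The first coordinate changes by -5 each step, so at step 11 it is 8 + 11·(-5) = -47.
The second coordinate repeats the cycle [-8, -6, 8] with period 3; step 11 mod 3 = 2, giving 8.
The third coordinate changes by +2 each step, so at step 11 it is -3 + 11·(2) = 19.

(-47,8,19)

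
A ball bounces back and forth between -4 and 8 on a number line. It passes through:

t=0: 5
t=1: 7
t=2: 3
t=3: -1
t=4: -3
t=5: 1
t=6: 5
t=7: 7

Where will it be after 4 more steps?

The value reflects between -4 and 8, moving 4 per step.
  step 8: 7 → 3
  step 9: 3 → -1
  step 10: -1 → -3
  step 11: -3 → 1

1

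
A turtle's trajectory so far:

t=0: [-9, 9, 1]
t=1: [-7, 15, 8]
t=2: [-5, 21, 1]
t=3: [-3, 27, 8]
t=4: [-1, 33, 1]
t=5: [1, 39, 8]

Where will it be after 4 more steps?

[9, 63, 8]

The first coordinate changes by +2 each step, so at step 9 it is -9 + 9·(2) = 9.
The second coordinate changes by +6 each step, so at step 9 it is 9 + 9·(6) = 63.
The third coordinate repeats the cycle [1, 8] with period 2; step 9 mod 2 = 1, giving 8.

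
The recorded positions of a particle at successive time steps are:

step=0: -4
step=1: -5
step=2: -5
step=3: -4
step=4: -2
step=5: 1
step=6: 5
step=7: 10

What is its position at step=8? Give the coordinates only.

16

Taking differences between consecutive positions: -1, +0, +1, +2, +3, +4, +5. These grow by +1 each step.
step 8: 10 + 6 → 16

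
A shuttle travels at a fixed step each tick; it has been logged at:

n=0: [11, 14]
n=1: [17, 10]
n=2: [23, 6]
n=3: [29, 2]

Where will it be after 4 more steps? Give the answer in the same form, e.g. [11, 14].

[53, -14]

The position changes by [+6, -4] every step.
step 4: [29, 2] + [+6, -4] → [35, -2]
step 5: [35, -2] + [+6, -4] → [41, -6]
step 6: [41, -6] + [+6, -4] → [47, -10]
step 7: [47, -10] + [+6, -4] → [53, -14]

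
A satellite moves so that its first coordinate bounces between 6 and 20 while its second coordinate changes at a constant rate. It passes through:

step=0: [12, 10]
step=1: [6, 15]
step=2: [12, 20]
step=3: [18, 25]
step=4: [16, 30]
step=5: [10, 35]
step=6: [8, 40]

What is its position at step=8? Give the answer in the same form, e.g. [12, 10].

[20, 50]

The first coordinate reflects between 6 and 20, moving 6 per step.
  step 7: 8 → 14
  step 8: 14 → 20
The second coordinate changes by +5 each step: at step 8 it is 50.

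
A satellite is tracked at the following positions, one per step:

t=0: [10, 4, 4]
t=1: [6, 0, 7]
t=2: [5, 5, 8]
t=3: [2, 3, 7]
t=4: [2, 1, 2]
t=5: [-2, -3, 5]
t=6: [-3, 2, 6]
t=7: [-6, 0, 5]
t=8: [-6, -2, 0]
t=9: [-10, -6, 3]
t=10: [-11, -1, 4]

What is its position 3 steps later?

[-18, -9, 1]

Differencing gives [-4, -4, +3], [-1, +5, +1], [-3, -2, -1], [+0, -2, -5], [-4, -4, +3], [-1, +5, +1], [-3, -2, -1], [+0, -2, -5], [-4, -4, +3], [-1, +5, +1]. This is the pattern [-4, -4, +3], [-1, +5, +1], [-3, -2, -1], [+0, -2, -5] repeated.
step 11: apply [-3, -2, -1] → [-14, -3, 3]
step 12: apply [+0, -2, -5] → [-14, -5, -2]
step 13: apply [-4, -4, +3] → [-18, -9, 1]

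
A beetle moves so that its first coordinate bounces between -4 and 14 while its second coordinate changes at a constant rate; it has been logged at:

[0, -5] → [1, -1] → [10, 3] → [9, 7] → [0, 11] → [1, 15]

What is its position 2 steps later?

The first coordinate travels 9 per step and bounces off the walls at -4 and 14.
  step 6: 1 → 10
  step 7: 10 → 9
The second coordinate changes by +4 each step: at step 7 it is 23.

[9, 23]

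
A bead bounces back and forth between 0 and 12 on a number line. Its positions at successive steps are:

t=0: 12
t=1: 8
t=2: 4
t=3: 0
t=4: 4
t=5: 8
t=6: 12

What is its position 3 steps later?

The value travels 4 per step and bounces off the walls at 0 and 12.
  step 7: 12 → 8
  step 8: 8 → 4
  step 9: 4 → 0

0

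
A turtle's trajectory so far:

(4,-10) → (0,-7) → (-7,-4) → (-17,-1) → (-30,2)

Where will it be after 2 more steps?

(-65,8)

Taking differences between consecutive positions: (-4,+3), (-7,+3), (-10,+3), (-13,+3). These grow by (-3,+0) each step.
step 5: (-30,2) + (-16,+3) → (-46,5)
step 6: (-46,5) + (-19,+3) → (-65,8)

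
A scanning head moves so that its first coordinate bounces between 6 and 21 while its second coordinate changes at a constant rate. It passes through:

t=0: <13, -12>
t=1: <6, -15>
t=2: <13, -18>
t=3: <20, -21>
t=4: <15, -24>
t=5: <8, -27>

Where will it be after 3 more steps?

The first coordinate reflects between 6 and 21, moving 7 per step.
  step 6: 8 → 11
  step 7: 11 → 18
  step 8: 18 → 17
The second coordinate changes by -3 each step: at step 8 it is -36.

<17, -36>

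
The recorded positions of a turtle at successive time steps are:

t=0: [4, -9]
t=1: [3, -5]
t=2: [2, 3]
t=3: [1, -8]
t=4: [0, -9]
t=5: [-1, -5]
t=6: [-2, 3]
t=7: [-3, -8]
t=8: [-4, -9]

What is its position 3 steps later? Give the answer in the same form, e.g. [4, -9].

The first coordinate changes by -1 each step, so at step 11 it is 4 + 11·(-1) = -7.
The second coordinate repeats the cycle [-9, -5, 3, -8] with period 4; step 11 mod 4 = 3, giving -8.

[-7, -8]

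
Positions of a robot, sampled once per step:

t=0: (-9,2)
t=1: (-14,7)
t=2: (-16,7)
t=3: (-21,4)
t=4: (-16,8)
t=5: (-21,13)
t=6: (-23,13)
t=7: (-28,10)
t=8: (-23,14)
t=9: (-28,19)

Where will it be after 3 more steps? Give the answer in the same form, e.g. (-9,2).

The moves between consecutive positions are (-5,+5), (-2,+0), (-5,-3), (+5,+4), (-5,+5), (-2,+0), (-5,-3), (+5,+4), (-5,+5); they repeat the 4-cycle [(-5,+5), (-2,+0), (-5,-3), (+5,+4)].
step 10: apply (-2,+0) → (-30,19)
step 11: apply (-5,-3) → (-35,16)
step 12: apply (+5,+4) → (-30,20)

(-30,20)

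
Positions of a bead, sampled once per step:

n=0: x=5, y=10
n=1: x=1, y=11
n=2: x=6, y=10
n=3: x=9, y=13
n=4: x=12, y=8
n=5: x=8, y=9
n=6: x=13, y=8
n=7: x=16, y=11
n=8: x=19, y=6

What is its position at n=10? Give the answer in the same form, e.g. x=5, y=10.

x=20, y=6

Differencing gives (-4,+1), (+5,-1), (+3,+3), (+3,-5), (-4,+1), (+5,-1), (+3,+3), (+3,-5). This is the pattern (-4,+1), (+5,-1), (+3,+3), (+3,-5) repeated.
step 9: apply (-4,+1) → x=15, y=7
step 10: apply (+5,-1) → x=20, y=6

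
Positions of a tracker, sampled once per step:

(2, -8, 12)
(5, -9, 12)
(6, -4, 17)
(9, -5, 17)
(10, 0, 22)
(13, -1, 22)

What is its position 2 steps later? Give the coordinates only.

The moves between consecutive positions are (+3, -1, +0), (+1, +5, +5), (+3, -1, +0), (+1, +5, +5), (+3, -1, +0); they repeat the 2-cycle [(+3, -1, +0), (+1, +5, +5)].
step 6: apply (+1, +5, +5) → (14, 4, 27)
step 7: apply (+3, -1, +0) → (17, 3, 27)

(17, 3, 27)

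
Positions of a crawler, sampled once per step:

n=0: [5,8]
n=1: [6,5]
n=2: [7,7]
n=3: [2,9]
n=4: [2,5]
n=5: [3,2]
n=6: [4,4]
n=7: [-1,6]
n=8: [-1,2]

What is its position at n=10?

Differencing gives [+1,-3], [+1,+2], [-5,+2], [+0,-4], [+1,-3], [+1,+2], [-5,+2], [+0,-4]. This is the pattern [+1,-3], [+1,+2], [-5,+2], [+0,-4] repeated.
step 9: apply [+1,-3] → [0,-1]
step 10: apply [+1,+2] → [1,1]

[1,1]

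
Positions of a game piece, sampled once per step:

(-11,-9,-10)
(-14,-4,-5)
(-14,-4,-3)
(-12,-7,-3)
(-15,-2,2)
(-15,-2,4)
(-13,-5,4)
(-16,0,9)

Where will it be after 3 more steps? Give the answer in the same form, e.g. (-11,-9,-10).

(-17,2,16)

The moves between consecutive positions are (-3,+5,+5), (+0,+0,+2), (+2,-3,+0), (-3,+5,+5), (+0,+0,+2), (+2,-3,+0), (-3,+5,+5); they repeat the 3-cycle [(-3,+5,+5), (+0,+0,+2), (+2,-3,+0)].
step 8: apply (+0,+0,+2) → (-16,0,11)
step 9: apply (+2,-3,+0) → (-14,-3,11)
step 10: apply (-3,+5,+5) → (-17,2,16)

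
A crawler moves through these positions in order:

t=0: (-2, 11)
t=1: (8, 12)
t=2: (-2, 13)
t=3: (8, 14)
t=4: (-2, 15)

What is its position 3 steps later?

The first coordinate repeats the cycle [-2, 8] with period 2; step 7 mod 2 = 1, giving 8.
The second coordinate changes by +1 each step, so at step 7 it is 11 + 7·(1) = 18.

(8, 18)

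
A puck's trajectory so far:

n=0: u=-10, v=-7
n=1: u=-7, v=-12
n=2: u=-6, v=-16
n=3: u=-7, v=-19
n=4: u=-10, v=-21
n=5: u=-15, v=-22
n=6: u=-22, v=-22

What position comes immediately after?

u=-31, v=-21

First differences are (+3, -5), (+1, -4), (-1, -3), (-3, -2), (-5, -1), (-7, +0); their common second difference is (-2, +1) (constant acceleration).
step 7: u=-22, v=-22 + (-9, +1) → u=-31, v=-21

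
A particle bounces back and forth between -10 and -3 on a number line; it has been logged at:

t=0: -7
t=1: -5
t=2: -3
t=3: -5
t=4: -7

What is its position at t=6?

-9

The value reflects between -10 and -3, moving 2 per step.
  step 5: -7 → -9
  step 6: -9 → -9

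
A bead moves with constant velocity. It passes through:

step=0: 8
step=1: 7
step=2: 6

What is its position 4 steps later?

2

Constant displacement of -1 per step.
step 3: 6 − 1 → 5
step 4: 5 − 1 → 4
step 5: 4 − 1 → 3
step 6: 3 − 1 → 2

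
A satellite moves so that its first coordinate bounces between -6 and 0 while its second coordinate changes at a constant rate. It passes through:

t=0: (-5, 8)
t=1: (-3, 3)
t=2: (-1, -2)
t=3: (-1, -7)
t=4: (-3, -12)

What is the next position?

The first coordinate travels 2 per step and bounces off the walls at -6 and 0.
  step 5: -3 → -5
The second coordinate changes by -5 each step: at step 5 it is -17.

(-5, -17)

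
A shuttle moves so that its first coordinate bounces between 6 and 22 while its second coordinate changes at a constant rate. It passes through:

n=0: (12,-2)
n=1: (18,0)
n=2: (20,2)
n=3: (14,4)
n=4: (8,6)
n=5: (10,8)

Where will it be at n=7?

(22,12)

The first coordinate reflects between 6 and 22, moving 6 per step.
  step 6: 10 → 16
  step 7: 16 → 22
The second coordinate changes by +2 each step: at step 7 it is 12.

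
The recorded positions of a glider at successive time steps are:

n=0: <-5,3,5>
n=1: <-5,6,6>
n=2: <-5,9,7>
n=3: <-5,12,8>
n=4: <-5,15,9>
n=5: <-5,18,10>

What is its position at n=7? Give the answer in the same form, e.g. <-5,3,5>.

Each step adds <+0,+3,+1> to the position.
step 6: <-5,18,10> + <+0,+3,+1> → <-5,21,11>
step 7: <-5,21,11> + <+0,+3,+1> → <-5,24,12>

<-5,24,12>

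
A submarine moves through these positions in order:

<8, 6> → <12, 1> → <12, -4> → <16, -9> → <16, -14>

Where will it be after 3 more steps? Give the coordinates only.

Differencing gives <+4, -5>, <+0, -5>, <+4, -5>, <+0, -5>. This is the pattern <+4, -5>, <+0, -5> repeated.
step 5: apply <+4, -5> → <20, -19>
step 6: apply <+0, -5> → <20, -24>
step 7: apply <+4, -5> → <24, -29>

<24, -29>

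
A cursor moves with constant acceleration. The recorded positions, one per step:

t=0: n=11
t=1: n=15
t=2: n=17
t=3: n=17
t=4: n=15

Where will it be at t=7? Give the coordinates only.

n=-3

Successive displacements: +4, +2, +0, -2 — each changes by -2.
step 5: 15 − 4 → n=11
step 6: 11 − 6 → n=5
step 7: 5 − 8 → n=-3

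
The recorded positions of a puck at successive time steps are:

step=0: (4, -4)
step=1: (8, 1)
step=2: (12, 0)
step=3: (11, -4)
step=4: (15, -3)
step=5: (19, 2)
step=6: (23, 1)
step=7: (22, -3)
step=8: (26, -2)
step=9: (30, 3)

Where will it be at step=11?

The moves between consecutive positions are (+4, +5), (+4, -1), (-1, -4), (+4, +1), (+4, +5), (+4, -1), (-1, -4), (+4, +1), (+4, +5); they repeat the 4-cycle [(+4, +5), (+4, -1), (-1, -4), (+4, +1)].
step 10: apply (+4, -1) → (34, 2)
step 11: apply (-1, -4) → (33, -2)

(33, -2)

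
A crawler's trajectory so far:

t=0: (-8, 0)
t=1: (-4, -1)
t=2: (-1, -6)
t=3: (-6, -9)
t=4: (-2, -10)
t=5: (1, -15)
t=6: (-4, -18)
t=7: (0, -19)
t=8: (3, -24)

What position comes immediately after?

Differencing gives (+4, -1), (+3, -5), (-5, -3), (+4, -1), (+3, -5), (-5, -3), (+4, -1), (+3, -5). This is the pattern (+4, -1), (+3, -5), (-5, -3) repeated.
step 9: apply (-5, -3) → (-2, -27)

(-2, -27)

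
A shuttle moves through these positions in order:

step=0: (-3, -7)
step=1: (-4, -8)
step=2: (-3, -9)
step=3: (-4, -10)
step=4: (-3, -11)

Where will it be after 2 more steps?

(-3, -13)

First: cycles through -3, -4 every 2 steps. Step 6 lands at position 0 of the cycle → -3.
Second: linear, -1 per step → -13 at step 6.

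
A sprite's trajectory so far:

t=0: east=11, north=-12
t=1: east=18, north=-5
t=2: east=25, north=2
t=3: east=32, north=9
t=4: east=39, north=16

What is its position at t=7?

Constant displacement of (+7, +7) per step.
step 5: east=39, north=16 + (+7, +7) → east=46, north=23
step 6: east=46, north=23 + (+7, +7) → east=53, north=30
step 7: east=53, north=30 + (+7, +7) → east=60, north=37

east=60, north=37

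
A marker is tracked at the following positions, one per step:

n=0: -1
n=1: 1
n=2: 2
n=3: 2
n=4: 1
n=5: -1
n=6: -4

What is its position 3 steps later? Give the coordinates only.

First differences are +2, +1, +0, -1, -2, -3; their common second difference is -1 (constant acceleration).
step 7: -4 − 4 → -8
step 8: -8 − 5 → -13
step 9: -13 − 6 → -19

-19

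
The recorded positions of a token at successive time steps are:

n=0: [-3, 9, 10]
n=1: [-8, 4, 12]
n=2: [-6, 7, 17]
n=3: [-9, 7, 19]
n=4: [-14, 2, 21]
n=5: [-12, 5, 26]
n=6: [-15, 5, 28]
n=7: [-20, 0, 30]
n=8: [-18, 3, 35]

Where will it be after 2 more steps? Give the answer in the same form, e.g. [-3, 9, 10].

[-26, -2, 39]

Differencing gives [-5, -5, +2], [+2, +3, +5], [-3, +0, +2], [-5, -5, +2], [+2, +3, +5], [-3, +0, +2], [-5, -5, +2], [+2, +3, +5]. This is the pattern [-5, -5, +2], [+2, +3, +5], [-3, +0, +2] repeated.
step 9: apply [-3, +0, +2] → [-21, 3, 37]
step 10: apply [-5, -5, +2] → [-26, -2, 39]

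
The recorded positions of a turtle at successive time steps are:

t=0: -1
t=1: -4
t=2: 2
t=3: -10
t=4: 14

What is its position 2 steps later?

Consecutive displacements -3, +6, -12, +24 scale by a factor of -2 each step.
step 5: 14 − 48 → -34
step 6: -34 + 96 → 62

62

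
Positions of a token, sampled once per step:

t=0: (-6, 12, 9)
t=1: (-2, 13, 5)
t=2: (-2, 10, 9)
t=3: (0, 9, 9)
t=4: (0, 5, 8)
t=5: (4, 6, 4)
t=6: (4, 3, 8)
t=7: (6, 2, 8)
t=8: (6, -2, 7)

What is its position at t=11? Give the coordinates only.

Differencing gives (+4, +1, -4), (+0, -3, +4), (+2, -1, +0), (+0, -4, -1), (+4, +1, -4), (+0, -3, +4), (+2, -1, +0), (+0, -4, -1). This is the pattern (+4, +1, -4), (+0, -3, +4), (+2, -1, +0), (+0, -4, -1) repeated.
step 9: apply (+4, +1, -4) → (10, -1, 3)
step 10: apply (+0, -3, +4) → (10, -4, 7)
step 11: apply (+2, -1, +0) → (12, -5, 7)

(12, -5, 7)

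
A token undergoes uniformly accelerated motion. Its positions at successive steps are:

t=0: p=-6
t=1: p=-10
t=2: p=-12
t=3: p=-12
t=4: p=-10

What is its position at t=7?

Taking differences between consecutive positions: -4, -2, +0, +2. These grow by +2 each step.
step 5: -10 + 4 → p=-6
step 6: -6 + 6 → p=0
step 7: 0 + 8 → p=8

p=8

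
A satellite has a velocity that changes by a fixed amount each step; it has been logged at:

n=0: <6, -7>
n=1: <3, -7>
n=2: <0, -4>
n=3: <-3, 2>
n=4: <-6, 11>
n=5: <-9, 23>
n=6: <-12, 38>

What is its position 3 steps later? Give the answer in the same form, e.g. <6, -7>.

<-21, 101>

Successive displacements: <-3, +0>, <-3, +3>, <-3, +6>, <-3, +9>, <-3, +12>, <-3, +15> — each changes by <+0, +3>.
step 7: <-12, 38> + <-3, +18> → <-15, 56>
step 8: <-15, 56> + <-3, +21> → <-18, 77>
step 9: <-18, 77> + <-3, +24> → <-21, 101>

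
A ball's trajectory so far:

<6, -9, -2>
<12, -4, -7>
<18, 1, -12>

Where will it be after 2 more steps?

<30, 11, -22>

The position changes by <+6, +5, -5> every step.
step 3: <18, 1, -12> + <+6, +5, -5> → <24, 6, -17>
step 4: <24, 6, -17> + <+6, +5, -5> → <30, 11, -22>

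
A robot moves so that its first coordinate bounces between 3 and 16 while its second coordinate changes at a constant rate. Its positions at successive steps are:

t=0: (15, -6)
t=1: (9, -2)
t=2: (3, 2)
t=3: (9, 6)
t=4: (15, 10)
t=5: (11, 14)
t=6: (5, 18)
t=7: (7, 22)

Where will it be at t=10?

(7, 34)

The first coordinate reflects between 3 and 16, moving 6 per step.
  step 8: 7 → 13
  step 9: 13 → 13
  step 10: 13 → 7
The second coordinate changes by +4 each step: at step 10 it is 34.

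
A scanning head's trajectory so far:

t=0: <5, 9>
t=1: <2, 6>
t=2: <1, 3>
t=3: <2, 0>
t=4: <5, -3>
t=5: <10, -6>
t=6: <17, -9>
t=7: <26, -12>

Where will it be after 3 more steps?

<65, -21>

Successive displacements: <-3, -3>, <-1, -3>, <+1, -3>, <+3, -3>, <+5, -3>, <+7, -3>, <+9, -3> — each changes by <+2, +0>.
step 8: <26, -12> + <+11, -3> → <37, -15>
step 9: <37, -15> + <+13, -3> → <50, -18>
step 10: <50, -18> + <+15, -3> → <65, -21>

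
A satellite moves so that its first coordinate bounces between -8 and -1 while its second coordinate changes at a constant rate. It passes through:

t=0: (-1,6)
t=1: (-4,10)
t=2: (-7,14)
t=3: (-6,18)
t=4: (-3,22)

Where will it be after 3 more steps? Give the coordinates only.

The first coordinate reflects between -8 and -1, moving 3 per step.
  step 5: -3 → -2
  step 6: -2 → -5
  step 7: -5 → -8
The second coordinate changes by +4 each step: at step 7 it is 34.

(-8,34)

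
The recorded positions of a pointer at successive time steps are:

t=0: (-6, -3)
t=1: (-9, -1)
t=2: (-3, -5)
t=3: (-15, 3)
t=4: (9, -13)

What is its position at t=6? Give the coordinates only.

Consecutive displacements (-3, +2), (+6, -4), (-12, +8), (+24, -16) scale by a factor of -2 each step.
step 5: (9, -13) + (-48, +32) → (-39, 19)
step 6: (-39, 19) + (+96, -64) → (57, -45)

(57, -45)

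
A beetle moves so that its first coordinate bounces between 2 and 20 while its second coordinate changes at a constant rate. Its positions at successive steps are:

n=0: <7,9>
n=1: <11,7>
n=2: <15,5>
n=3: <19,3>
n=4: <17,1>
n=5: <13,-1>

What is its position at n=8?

The first coordinate travels 4 per step and bounces off the walls at 2 and 20.
  step 6: 13 → 9
  step 7: 9 → 5
  step 8: 5 → 3
The second coordinate changes by -2 each step: at step 8 it is -7.

<3,-7>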